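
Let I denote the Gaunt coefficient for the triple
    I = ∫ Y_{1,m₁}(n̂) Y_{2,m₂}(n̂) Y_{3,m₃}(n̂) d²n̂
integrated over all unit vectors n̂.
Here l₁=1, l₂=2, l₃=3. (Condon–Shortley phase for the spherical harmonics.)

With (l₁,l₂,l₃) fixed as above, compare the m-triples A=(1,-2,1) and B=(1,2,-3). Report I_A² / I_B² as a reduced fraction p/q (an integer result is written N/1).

Same 1,2,3: normalisation and zero-m 3j drop out of the ratio.
A: Δ: 0! 2! 4! / 7! → 1/105; sum: t=0:+1/48 = 1/48; 3j²(1 2 3; 1 -2 1) = Δ·Π!·Σ² = 1/105  (sign +1)
B: Δ: 0! 2! 4! / 7! → 1/105; sum: t=0:+1/48 = 1/48; 3j²(1 2 3; 1 2 -3) = Δ·Π!·Σ² = 1/7  (sign +1)
I_A²/I_B² = (1/105)/(1/7) = 1/15

1/15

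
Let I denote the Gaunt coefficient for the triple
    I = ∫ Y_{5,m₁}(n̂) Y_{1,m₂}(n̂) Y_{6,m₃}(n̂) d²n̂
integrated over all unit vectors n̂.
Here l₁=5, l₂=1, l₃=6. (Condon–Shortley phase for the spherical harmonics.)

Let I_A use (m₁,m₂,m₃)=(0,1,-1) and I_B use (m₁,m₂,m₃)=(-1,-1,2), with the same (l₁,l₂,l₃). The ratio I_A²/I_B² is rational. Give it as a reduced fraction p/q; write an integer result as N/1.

Shared (l₁,l₂,l₃)=(5,1,6): N and (l;000)² cancel in I_A²/I_B².
A: Δ = 0!·10!·2!/13! = 1/858; Racah Σ t=0..0: t=0:+1/28800 = 1/28800; ⇒ 3j(5 1 6; 0 1 -1)² = 7/286, sgn -1
B: Δ = 0!·10!·2!/13! = 1/858; Racah Σ t=0..0: t=0:+1/34560 = 1/34560; ⇒ 3j(5 1 6; -1 -1 2)² = 14/429, sgn +1
I_A²/I_B² = (7/286)/(14/429) = 3/4

3/4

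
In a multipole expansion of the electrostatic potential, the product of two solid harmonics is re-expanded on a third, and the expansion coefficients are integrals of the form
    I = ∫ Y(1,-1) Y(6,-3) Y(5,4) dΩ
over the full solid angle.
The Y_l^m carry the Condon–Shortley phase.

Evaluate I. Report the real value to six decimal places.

-0.070770

Rules hold: Σm=0, L=12 even, 5≤5≤7.
N = 3·13·11 = 429
Δ = 2!·0!·10!/13! = 1/858
Racah Σ t=1..1: t=1:−1/14400 = -1/14400
⇒ 3j(1 6 5; 0 0 0)² = 6/143, sgn +1
Racah Σ t=2..2: t=2:+1/725760 = 1/725760
⇒ 3j(1 6 5; -1 -3 4)² = 1/286, sgn -1
4πI² = N·(3j₀)²·(3jₘ)² = 9/143
I = -1·√(0.0629371/4π) = -0.07076985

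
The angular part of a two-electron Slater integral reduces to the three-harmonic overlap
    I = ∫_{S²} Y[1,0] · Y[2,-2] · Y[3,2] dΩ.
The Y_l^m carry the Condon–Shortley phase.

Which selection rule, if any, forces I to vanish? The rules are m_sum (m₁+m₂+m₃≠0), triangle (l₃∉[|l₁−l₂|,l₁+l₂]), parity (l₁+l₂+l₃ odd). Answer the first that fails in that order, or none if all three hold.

none

azimuthal sum: 0 − 2 + 2 = 0  ✓
1 ≤ 3 ≤ 3 (triangle on l)  ✓
L = 1 + 2 + 3 = 6 (even)  ✓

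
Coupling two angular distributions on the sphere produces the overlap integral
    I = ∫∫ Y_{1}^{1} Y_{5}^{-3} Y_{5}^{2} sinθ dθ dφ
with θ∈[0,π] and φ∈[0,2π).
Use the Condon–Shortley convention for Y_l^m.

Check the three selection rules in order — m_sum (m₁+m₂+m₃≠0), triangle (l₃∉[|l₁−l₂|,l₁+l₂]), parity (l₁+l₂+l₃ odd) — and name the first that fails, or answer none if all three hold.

azimuthal sum: 1 − 3 + 2 = 0  ✓
4 ≤ 5 ≤ 6 (triangle on l)  ✓
L = 1 + 5 + 5 = 11 (odd)  ✗

parity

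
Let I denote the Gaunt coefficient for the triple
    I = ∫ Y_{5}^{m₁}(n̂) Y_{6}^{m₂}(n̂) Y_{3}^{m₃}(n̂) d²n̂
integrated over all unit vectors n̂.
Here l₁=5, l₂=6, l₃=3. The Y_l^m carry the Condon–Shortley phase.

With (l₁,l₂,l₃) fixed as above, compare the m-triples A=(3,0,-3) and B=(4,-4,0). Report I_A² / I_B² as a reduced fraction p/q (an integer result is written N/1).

l's match ⇒ only the (l;m) 3-j factors differ between A and B.
A: triangle coeff Δ(5,6,3) = 1/675675; Σ_t [2,2]: t=2:+1/69120 = 1/69120; (3j)²=4/429 [(5 6 3; 3 0 -3)], sign=+1
B: triangle coeff Δ(5,6,3) = 1/675675; Σ_t [0,1]: t=0:+1/161280 t=1:−1/60480 = -1/96768; (3j)²=15/1001 [(5 6 3; 4 -4 0)], sign=+1
I_A²/I_B² = (4/429)/(15/1001) = 28/45

28/45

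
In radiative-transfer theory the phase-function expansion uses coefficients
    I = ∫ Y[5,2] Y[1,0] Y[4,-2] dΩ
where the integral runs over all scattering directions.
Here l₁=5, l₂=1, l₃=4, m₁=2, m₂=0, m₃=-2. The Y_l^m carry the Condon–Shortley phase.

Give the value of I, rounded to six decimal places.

m-sum 0 ✓  L=10 even ✓  4≤4≤6 ✓
Π(2lᵢ+1) = 11×3×9 = 297
triangle coeff Δ(5,1,4) = 1/495
Σ_t [1,1]: t=1:−1/576 = -1/576
(3j)²=5/99 [(5 1 4; 0 0 0)], sign=-1
Σ_t [1,1]: t=1:−1/1440 = -1/1440
(3j)²=7/165 [(5 1 4; 2 0 -2)], sign=-1
⇒ 4πI² = 7/11
I = (+1)√(7/11/(4π)) = 0.22503380

0.225034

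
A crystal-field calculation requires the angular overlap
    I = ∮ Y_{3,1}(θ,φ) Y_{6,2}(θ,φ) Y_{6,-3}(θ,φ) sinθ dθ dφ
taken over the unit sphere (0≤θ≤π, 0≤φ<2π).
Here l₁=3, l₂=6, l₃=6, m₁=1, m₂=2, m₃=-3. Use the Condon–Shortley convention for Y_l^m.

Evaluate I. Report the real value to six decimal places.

l₁+l₂+l₃=15 is odd: 3j(l;000)=0 ⇒ I=0

0.000000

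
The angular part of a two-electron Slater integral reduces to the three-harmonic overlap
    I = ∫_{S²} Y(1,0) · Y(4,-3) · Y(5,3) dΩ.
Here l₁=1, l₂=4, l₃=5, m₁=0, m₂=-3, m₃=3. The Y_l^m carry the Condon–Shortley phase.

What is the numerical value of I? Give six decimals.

-0.196426

Checks pass: Σm=0; 10 even; l₃=5∈[3,5].
(2·1+1)(2·4+1)(2·5+1) = 297
Δ: 0! 2! 8! / 11! → 1/495
sum: t=0:+1/576 = 1/576
3j²(1 4 5; 0 0 0) = Δ·Π!·Σ² = 5/99  (sign -1)
sum: t=0:+1/5040 = 1/5040
3j²(1 4 5; 0 -3 3) = Δ·Π!·Σ² = 16/495  (sign +1)
combine: 4πI² = 297·5/99·16/495 = 16/33
take √, sign -1: I = -0.19642560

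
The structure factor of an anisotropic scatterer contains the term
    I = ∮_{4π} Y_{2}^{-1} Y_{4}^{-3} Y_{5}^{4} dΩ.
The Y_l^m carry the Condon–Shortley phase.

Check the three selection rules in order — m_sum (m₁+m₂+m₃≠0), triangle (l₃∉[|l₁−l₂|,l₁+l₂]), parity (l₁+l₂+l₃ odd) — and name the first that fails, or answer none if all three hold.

azimuthal sum: -1 − 3 + 4 = 0  ✓
2 ≤ 5 ≤ 6 (triangle on l)  ✓
L = 2 + 4 + 5 = 11 (odd)  ✗

parity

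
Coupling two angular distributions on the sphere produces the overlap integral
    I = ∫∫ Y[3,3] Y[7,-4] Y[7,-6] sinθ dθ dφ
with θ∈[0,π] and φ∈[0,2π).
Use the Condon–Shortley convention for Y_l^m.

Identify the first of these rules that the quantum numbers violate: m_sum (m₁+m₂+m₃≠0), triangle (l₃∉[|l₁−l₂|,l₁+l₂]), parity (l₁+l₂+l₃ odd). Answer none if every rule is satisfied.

m₁+m₂+m₃ = 3 − 4 − 6 = -7  ✗
triangle: |3−7|=4 ≤ l₃=7 ≤ 3+7=10
parity: l₁+l₂+l₃ = 17 is odd

m_sum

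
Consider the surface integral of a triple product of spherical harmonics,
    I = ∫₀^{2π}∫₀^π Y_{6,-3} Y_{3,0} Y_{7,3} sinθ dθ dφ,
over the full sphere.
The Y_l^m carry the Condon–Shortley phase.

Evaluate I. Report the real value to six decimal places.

-0.008134

Rules hold: Σm=0, L=16 even, 3≤7≤9.
N = 13·7·15 = 1365
Δ = 2!·10!·4!/17! = 1/2042040
Racah Σ t=0..2: t=0:+1/207360 t=1:−1/57600 t=2:+1/207360 = -1/129600
⇒ 3j(6 3 7; 0 0 0)² = 168/12155, sgn +1
Racah Σ t=0..2: t=0:+1/4354560 t=1:−1/322560 t=2:+1/362880 = -1/8709120
⇒ 3j(6 3 7; -3 0 3)² = 3/68068, sgn -1
4πI² = N·(3j₀)²·(3jₘ)² = 378/454597
I = -1·√(0.000831506/4π) = -0.00813444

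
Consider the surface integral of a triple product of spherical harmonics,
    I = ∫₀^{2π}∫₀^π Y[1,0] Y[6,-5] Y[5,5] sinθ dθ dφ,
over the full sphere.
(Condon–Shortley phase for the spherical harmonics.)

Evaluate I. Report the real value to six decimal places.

-0.135514

Rules hold: Σm=0, L=12 even, 5≤5≤7.
N = 3·13·11 = 429
Δ = 2!·0!·10!/13! = 1/858
Racah Σ t=1..1: t=1:−1/14400 = -1/14400
⇒ 3j(1 6 5; 0 0 0)² = 6/143, sgn +1
Racah Σ t=1..1: t=1:−1/3628800 = -1/3628800
⇒ 3j(1 6 5; 0 -5 5)² = 1/78, sgn -1
4πI² = N·(3j₀)²·(3jₘ)² = 3/13
I = -1·√(0.230769/4π) = -0.13551395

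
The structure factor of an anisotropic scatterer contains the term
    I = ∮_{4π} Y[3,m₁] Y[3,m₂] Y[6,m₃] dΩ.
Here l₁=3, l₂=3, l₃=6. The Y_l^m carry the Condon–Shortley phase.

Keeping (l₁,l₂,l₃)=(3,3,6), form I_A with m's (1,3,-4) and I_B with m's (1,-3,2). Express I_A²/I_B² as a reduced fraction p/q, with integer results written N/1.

15/2

Same 3,3,6: normalisation and zero-m 3j drop out of the ratio.
A: Δ: 0! 6! 6! / 13! → 1/12012; sum: t=0:+1/34560 = 1/34560; 3j²(3 3 6; 1 3 -4) = Δ·Π!·Σ² = 5/286  (sign +1)
B: Δ: 0! 6! 6! / 13! → 1/12012; sum: t=0:+1/34560 = 1/34560; 3j²(3 3 6; 1 -3 2) = Δ·Π!·Σ² = 1/429  (sign +1)
I_A²/I_B² = (5/286)/(1/429) = 15/2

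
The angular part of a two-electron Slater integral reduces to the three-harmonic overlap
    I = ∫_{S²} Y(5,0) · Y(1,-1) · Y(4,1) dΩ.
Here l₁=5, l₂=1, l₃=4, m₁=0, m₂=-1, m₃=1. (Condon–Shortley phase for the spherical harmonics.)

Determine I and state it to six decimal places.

0.155288

Rules hold: Σm=0, L=10 even, 4≤4≤6.
N = 11·3·9 = 297
Δ = 2!·8!·0!/11! = 1/495
Racah Σ t=1..1: t=1:−1/576 = -1/576
⇒ 3j(5 1 4; 0 0 0)² = 5/99, sgn -1
Racah Σ t=0..0: t=0:+1/1440 = 1/1440
⇒ 3j(5 1 4; 0 -1 1)² = 2/99, sgn -1
4πI² = N·(3j₀)²·(3jₘ)² = 10/33
I = +1·√(0.30303/4π) = 0.15528807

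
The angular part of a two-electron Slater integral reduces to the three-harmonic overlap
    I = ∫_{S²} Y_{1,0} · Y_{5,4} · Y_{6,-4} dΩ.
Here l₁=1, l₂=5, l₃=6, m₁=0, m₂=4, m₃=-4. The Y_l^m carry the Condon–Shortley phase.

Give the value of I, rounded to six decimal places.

Rules hold: Σm=0, L=12 even, 4≤6≤6.
N = 3·11·13 = 429
Δ = 0!·2!·10!/13! = 1/858
Racah Σ t=0..0: t=0:+1/14400 = 1/14400
⇒ 3j(1 5 6; 0 0 0)² = 6/143, sgn +1
Racah Σ t=0..0: t=0:+1/362880 = 1/362880
⇒ 3j(1 5 6; 0 4 -4)² = 10/429, sgn +1
4πI² = N·(3j₀)²·(3jₘ)² = 60/143
I = +1·√(0.41958/4π) = 0.18272698

0.182727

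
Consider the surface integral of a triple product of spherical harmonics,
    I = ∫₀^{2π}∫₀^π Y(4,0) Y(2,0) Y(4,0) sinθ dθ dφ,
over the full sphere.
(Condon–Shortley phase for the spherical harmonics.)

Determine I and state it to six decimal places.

m-sum 0 ✓  L=10 even ✓  2≤4≤6 ✓
Π(2lᵢ+1) = 9×5×9 = 405
triangle coeff Δ(4,2,4) = 1/13860
Σ_t [0,2]: t=0:+1/192 t=1:−1/36 t=2:+1/192 = -5/288
(3j)²=20/693 [(4 2 4; 0 0 0)], sign=-1
(m-triple is (0,0,0) — same symbol as above.)
⇒ 4πI² = 2000/5929
I = (+1)√(2000/5929/(4π)) = 0.16383977

0.163840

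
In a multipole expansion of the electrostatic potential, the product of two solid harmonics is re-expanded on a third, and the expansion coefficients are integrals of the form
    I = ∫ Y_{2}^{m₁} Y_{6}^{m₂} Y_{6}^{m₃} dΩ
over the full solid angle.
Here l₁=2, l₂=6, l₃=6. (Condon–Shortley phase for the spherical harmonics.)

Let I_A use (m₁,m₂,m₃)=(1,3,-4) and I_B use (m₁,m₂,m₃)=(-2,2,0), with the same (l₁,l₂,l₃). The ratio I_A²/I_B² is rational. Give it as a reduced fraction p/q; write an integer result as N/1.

7/8

Shared (l₁,l₂,l₃)=(2,6,6): N and (l;000)² cancel in I_A²/I_B².
A: Δ = 2!·2!·10!/15! = 1/90090; Racah Σ t=0..1: t=0:+1/725760 t=1:−1/161280 = -1/207360; ⇒ 3j(2 6 6; 1 3 -4)² = 7/286, sgn -1
B: Δ = 2!·2!·10!/15! = 1/90090; Racah Σ t=2..2: t=2:+1/69120 = 1/69120; ⇒ 3j(2 6 6; -2 2 0)² = 4/143, sgn +1
I_A²/I_B² = (7/286)/(4/143) = 7/8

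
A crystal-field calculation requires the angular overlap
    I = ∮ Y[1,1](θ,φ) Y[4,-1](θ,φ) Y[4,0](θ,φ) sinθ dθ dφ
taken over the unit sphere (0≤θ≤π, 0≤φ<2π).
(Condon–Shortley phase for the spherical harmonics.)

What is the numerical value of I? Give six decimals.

0.000000

L=9 odd ⇒ parity kills the (l;000) factor ⇒ I = 0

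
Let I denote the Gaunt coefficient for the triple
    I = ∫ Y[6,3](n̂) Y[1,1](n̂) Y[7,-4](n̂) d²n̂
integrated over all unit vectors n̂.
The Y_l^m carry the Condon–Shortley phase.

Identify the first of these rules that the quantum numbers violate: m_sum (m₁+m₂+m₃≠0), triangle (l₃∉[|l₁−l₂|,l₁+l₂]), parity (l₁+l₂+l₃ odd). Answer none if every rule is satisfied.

azimuthal sum: 3 + 1 − 4 = 0  ✓
5 ≤ 7 ≤ 7 (triangle on l)  ✓
L = 6 + 1 + 7 = 14 (even)  ✓

none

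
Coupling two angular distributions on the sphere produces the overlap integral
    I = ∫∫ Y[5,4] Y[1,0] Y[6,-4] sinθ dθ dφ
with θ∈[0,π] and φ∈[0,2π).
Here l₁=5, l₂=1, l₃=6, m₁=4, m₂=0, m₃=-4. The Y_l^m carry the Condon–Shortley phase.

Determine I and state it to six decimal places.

Rules hold: Σm=0, L=12 even, 4≤6≤6.
N = 11·3·13 = 429
Δ = 0!·10!·2!/13! = 1/858
Racah Σ t=0..0: t=0:+1/14400 = 1/14400
⇒ 3j(5 1 6; 0 0 0)² = 6/143, sgn +1
Racah Σ t=0..0: t=0:+1/362880 = 1/362880
⇒ 3j(5 1 6; 4 0 -4)² = 10/429, sgn +1
4πI² = N·(3j₀)²·(3jₘ)² = 60/143
I = +1·√(0.41958/4π) = 0.18272698

0.182727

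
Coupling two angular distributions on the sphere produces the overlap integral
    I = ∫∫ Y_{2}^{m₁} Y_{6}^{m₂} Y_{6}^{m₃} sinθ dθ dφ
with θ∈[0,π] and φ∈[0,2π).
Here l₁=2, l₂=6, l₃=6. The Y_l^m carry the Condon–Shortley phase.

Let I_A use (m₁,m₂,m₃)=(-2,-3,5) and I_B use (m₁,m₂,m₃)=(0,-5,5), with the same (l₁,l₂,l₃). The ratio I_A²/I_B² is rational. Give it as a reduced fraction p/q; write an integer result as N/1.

l's match ⇒ only the (l;m) 3-j factors differ between A and B.
A: triangle coeff Δ(2,6,6) = 1/90090; Σ_t [2,2]: t=2:+1/1451520 = 1/1451520; (3j)²=1/91 [(2 6 6; -2 -3 5)], sign=-1
B: triangle coeff Δ(2,6,6) = 1/90090; Σ_t [0,1]: t=0:+1/1451520 t=1:−1/3628800 = 1/2419200; (3j)²=11/910 [(2 6 6; 0 -5 5)], sign=-1
I_A²/I_B² = (1/91)/(11/910) = 10/11

10/11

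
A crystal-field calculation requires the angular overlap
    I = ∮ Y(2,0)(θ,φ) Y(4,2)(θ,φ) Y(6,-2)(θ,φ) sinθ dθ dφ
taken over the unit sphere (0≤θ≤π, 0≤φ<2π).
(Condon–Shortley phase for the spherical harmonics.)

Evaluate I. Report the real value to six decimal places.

Checks pass: Σm=0; 12 even; l₃=6∈[2,6].
(2·2+1)(2·4+1)(2·6+1) = 585
Δ: 0! 4! 8! / 13! → 1/6435
sum: t=0:+1/2304 = 1/2304
3j²(2 4 6; 0 0 0) = Δ·Π!·Σ² = 5/143  (sign +1)
sum: t=0:+1/5760 = 1/5760
3j²(2 4 6; 0 2 -2) = Δ·Π!·Σ² = 56/2145  (sign +1)
combine: 4πI² = 585·5/143·56/2145 = 840/1573
take √, sign +1: I = 0.20614383

0.206144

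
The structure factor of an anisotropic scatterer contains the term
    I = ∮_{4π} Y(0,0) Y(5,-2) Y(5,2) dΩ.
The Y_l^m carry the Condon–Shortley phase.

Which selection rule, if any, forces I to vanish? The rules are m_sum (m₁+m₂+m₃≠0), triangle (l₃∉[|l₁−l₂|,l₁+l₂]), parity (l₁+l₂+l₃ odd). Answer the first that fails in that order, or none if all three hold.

azimuthal sum: 0 − 2 + 2 = 0  ✓
5 ≤ 5 ≤ 5 (triangle on l)  ✓
L = 0 + 5 + 5 = 10 (even)  ✓

none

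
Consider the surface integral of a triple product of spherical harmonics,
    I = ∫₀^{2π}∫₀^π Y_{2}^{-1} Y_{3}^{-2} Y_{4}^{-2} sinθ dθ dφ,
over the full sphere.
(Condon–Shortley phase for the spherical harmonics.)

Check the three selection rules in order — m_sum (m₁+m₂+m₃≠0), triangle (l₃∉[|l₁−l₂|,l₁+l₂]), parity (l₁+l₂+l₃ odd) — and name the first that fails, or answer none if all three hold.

m_sum

Σmᵢ = -5  ✗
l₃∈[|l₁−l₂|,l₁+l₂]=[1,5], have l₃=4
Σlᵢ = 9 ⇒ odd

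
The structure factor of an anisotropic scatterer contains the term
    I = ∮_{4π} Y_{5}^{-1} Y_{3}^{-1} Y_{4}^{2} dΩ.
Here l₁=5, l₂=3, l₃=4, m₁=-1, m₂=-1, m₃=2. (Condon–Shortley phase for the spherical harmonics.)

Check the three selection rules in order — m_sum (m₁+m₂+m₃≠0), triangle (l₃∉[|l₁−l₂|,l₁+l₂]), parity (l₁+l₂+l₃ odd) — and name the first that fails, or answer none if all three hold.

Σmᵢ = 0  ✓
l₃∈[|l₁−l₂|,l₁+l₂]=[2,8], have l₃=4  ✓
Σlᵢ = 12 ⇒ even  ✓

none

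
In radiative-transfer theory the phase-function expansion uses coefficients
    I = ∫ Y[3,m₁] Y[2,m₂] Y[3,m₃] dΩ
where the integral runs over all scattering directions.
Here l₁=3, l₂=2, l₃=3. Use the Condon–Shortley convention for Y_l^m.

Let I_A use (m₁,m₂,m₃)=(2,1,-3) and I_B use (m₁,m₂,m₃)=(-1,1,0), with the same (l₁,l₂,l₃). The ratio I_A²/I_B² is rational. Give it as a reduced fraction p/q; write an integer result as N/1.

l's match ⇒ only the (l;m) 3-j factors differ between A and B.
A: triangle coeff Δ(3,2,3) = 1/3780; Σ_t [1,1]: t=1:−1/48 = -1/48; (3j)²=5/84 [(3 2 3; 2 1 -3)], sign=-1
B: triangle coeff Δ(3,2,3) = 1/3780; Σ_t [1,2]: t=1:−1/12 t=2:+1/8 = 1/24; (3j)²=1/210 [(3 2 3; -1 1 0)], sign=-1
I_A²/I_B² = (5/84)/(1/210) = 25/2

25/2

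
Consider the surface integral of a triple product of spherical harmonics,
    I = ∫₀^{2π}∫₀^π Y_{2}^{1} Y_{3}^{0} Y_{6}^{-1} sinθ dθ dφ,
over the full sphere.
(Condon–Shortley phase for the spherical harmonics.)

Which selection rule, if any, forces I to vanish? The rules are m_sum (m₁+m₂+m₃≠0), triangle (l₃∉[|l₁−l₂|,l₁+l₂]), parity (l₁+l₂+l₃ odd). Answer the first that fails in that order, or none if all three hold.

azimuthal sum: 1 + 0 − 1 = 0  ✓
1 ≤ 6 ≤ 5 (triangle on l)  ✗
L = 2 + 3 + 6 = 11 (odd)

triangle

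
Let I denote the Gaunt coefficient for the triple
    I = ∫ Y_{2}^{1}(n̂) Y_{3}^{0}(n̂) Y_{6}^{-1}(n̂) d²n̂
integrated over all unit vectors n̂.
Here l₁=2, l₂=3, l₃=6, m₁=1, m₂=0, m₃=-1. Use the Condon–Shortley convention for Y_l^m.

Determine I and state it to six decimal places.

0.000000

|2−3|≤6≤2+3 violated ⇒ I = 0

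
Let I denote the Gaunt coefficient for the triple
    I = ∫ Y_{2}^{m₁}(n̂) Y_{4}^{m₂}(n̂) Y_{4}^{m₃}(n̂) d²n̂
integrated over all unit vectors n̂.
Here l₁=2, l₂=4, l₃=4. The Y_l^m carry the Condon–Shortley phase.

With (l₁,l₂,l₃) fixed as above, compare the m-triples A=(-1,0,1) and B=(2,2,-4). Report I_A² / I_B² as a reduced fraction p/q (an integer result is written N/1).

5/28

Same 2,4,4: normalisation and zero-m 3j drop out of the ratio.
A: Δ: 2! 2! 6! / 11! → 1/13860; sum: t=1:−1/72 t=2:+1/96 = -1/288; 3j²(2 4 4; -1 0 1) = Δ·Π!·Σ² = 1/462  (sign +1)
B: Δ: 2! 2! 6! / 11! → 1/13860; sum: t=0:+1/2880 = 1/2880; 3j²(2 4 4; 2 2 -4) = Δ·Π!·Σ² = 2/165  (sign +1)
I_A²/I_B² = (1/462)/(2/165) = 5/28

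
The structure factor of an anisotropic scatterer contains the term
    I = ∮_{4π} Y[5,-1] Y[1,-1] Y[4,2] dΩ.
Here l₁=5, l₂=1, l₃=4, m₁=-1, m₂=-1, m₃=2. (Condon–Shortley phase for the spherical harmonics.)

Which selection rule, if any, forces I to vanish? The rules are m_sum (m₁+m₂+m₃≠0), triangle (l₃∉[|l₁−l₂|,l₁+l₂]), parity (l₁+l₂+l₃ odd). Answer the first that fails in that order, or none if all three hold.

none

m₁+m₂+m₃ = -1 − 1 + 2 = 0  ✓
triangle: |5−1|=4 ≤ l₃=4 ≤ 5+1=6  ✓
parity: l₁+l₂+l₃ = 10 is even  ✓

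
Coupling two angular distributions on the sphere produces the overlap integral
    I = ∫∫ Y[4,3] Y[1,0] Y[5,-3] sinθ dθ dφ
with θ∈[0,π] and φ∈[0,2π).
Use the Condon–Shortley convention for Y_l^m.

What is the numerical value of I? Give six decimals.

Rules hold: Σm=0, L=10 even, 3≤5≤5.
N = 9·3·11 = 297
Δ = 0!·8!·2!/11! = 1/495
Racah Σ t=0..0: t=0:+1/576 = 1/576
⇒ 3j(4 1 5; 0 0 0)² = 5/99, sgn -1
Racah Σ t=0..0: t=0:+1/5040 = 1/5040
⇒ 3j(4 1 5; 3 0 -3)² = 16/495, sgn +1
4πI² = N·(3j₀)²·(3jₘ)² = 16/33
I = -1·√(0.484848/4π) = -0.19642560

-0.196426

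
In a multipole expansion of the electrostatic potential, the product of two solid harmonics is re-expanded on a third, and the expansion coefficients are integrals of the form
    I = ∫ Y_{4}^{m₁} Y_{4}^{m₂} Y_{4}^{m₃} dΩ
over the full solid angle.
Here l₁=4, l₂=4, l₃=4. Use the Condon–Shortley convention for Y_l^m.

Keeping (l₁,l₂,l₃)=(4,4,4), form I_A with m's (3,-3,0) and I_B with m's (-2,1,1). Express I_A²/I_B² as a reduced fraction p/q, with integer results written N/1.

49/40

Same 4,4,4: normalisation and zero-m 3j drop out of the ratio.
A: Δ: 4! 4! 4! / 13! → 1/450450; sum: t=0:+1/864 t=1:−1/3456 = 1/1152; 3j²(4 4 4; 3 -3 0) = Δ·Π!·Σ² = 7/286  (sign +1)
B: Δ: 4! 4! 4! / 13! → 1/450450; sum: t=2:+1/576 t=3:−1/144 t=4:+1/576 = -1/288; 3j²(4 4 4; -2 1 1) = Δ·Π!·Σ² = 20/1001  (sign +1)
I_A²/I_B² = (7/286)/(20/1001) = 49/40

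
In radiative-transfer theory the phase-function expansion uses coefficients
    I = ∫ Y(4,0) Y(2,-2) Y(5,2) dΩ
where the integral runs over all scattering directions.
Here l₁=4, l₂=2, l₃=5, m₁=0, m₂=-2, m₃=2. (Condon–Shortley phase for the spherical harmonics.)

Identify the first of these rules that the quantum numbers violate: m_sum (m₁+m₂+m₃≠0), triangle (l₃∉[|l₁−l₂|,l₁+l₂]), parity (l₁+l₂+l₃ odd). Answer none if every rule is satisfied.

parity

m₁+m₂+m₃ = 0 − 2 + 2 = 0  ✓
triangle: |4−2|=2 ≤ l₃=5 ≤ 4+2=6  ✓
parity: l₁+l₂+l₃ = 11 is odd  ✗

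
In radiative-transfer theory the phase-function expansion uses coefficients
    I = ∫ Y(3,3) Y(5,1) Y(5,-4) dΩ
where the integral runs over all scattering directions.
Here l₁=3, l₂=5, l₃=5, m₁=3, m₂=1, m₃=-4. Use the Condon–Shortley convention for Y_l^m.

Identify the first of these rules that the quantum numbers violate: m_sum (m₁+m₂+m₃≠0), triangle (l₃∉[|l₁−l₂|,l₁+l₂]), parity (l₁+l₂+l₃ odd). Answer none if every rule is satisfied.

parity

azimuthal sum: 3 + 1 − 4 = 0  ✓
2 ≤ 5 ≤ 8 (triangle on l)  ✓
L = 3 + 5 + 5 = 13 (odd)  ✗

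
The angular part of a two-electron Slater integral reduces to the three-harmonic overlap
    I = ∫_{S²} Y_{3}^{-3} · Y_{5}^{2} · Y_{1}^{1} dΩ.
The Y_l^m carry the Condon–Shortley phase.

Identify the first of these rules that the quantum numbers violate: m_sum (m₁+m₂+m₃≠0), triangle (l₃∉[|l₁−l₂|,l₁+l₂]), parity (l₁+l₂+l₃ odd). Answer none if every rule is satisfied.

triangle

m₁+m₂+m₃ = -3 + 2 + 1 = 0  ✓
triangle: |3−5|=2 ≤ l₃=1 ≤ 3+5=8  ✗
parity: l₁+l₂+l₃ = 9 is odd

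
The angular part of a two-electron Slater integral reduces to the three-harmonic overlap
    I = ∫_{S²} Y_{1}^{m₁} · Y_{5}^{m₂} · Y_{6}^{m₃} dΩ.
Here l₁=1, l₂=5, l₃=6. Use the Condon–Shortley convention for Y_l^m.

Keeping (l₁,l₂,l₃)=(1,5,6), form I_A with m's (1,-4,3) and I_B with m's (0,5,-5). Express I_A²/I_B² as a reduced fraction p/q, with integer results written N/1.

Shared (l₁,l₂,l₃)=(1,5,6): N and (l;000)² cancel in I_A²/I_B².
A: Δ = 0!·2!·10!/13! = 1/858; Racah Σ t=0..0: t=0:+1/725760 = 1/725760; ⇒ 3j(1 5 6; 1 -4 3)² = 1/286, sgn -1
B: Δ = 0!·2!·10!/13! = 1/858; Racah Σ t=0..0: t=0:+1/3628800 = 1/3628800; ⇒ 3j(1 5 6; 0 5 -5)² = 1/78, sgn -1
I_A²/I_B² = (1/286)/(1/78) = 3/11

3/11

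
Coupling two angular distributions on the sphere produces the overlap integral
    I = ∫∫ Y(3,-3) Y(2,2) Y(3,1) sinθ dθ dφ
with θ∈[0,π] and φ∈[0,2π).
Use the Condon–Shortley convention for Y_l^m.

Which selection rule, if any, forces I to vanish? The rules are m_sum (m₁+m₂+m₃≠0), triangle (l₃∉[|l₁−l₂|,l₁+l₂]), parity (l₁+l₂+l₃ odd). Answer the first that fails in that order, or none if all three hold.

azimuthal sum: -3 + 2 + 1 = 0  ✓
1 ≤ 3 ≤ 5 (triangle on l)  ✓
L = 3 + 2 + 3 = 8 (even)  ✓

none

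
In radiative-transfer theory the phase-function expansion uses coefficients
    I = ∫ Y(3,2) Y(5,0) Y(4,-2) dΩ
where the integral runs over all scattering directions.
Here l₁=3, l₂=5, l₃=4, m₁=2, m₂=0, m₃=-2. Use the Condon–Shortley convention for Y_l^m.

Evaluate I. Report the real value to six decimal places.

Checks pass: Σm=0; 12 even; l₃=4∈[2,8].
(2·3+1)(2·5+1)(2·4+1) = 693
Δ: 4! 2! 6! / 13! → 1/180180
sum: t=1:−1/576 t=2:+1/144 t=3:−1/576 = 1/288
3j²(3 5 4; 0 0 0) = Δ·Π!·Σ² = 20/1001  (sign +1)
sum: t=0:+1/2880 t=1:−1/576 = -1/720
3j²(3 5 4; 2 0 -2) = Δ·Π!·Σ² = 80/3003  (sign -1)
combine: 4πI² = 693·20/1001·80/3003 = 4800/13013
take √, sign -1: I = -0.17132746

-0.171327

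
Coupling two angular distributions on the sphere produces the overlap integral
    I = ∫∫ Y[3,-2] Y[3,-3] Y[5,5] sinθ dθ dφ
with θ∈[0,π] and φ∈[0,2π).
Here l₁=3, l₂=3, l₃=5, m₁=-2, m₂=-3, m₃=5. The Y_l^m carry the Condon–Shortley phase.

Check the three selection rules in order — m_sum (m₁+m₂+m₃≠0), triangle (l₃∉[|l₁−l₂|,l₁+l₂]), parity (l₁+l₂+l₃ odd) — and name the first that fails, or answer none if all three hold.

m₁+m₂+m₃ = -2 − 3 + 5 = 0  ✓
triangle: |3−3|=0 ≤ l₃=5 ≤ 3+3=6  ✓
parity: l₁+l₂+l₃ = 11 is odd  ✗

parity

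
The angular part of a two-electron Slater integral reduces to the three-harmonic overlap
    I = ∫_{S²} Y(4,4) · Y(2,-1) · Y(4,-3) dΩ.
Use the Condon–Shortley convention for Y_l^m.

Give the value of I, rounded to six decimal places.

0.198645

m-sum 0 ✓  L=10 even ✓  2≤4≤6 ✓
Π(2lᵢ+1) = 9×5×9 = 405
triangle coeff Δ(4,2,4) = 1/13860
Σ_t [0,2]: t=0:+1/192 t=1:−1/36 t=2:+1/192 = -5/288
(3j)²=20/693 [(4 2 4; 0 0 0)], sign=-1
Σ_t [0,0]: t=0:+1/1440 = 1/1440
(3j)²=7/165 [(4 2 4; 4 -1 -3)], sign=-1
⇒ 4πI² = 60/121
I = (+1)√(60/121/(4π)) = 0.19864517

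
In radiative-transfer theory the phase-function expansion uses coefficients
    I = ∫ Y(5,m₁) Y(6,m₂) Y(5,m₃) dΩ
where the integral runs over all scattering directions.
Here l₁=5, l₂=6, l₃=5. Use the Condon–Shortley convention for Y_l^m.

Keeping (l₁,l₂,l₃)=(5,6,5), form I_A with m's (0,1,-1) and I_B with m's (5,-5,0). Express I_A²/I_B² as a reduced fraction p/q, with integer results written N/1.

l's match ⇒ only the (l;m) 3-j factors differ between A and B.
A: triangle coeff Δ(5,6,5) = 1/28588560; Σ_t [1,5]: t=1:−1/2073600 t=2:+1/34560 t=3:−1/6912 t=4:+1/10368 t=5:−1/138240 = -7/259200; (3j)²=28/7293 [(5 6 5; 0 1 -1)], sign=-1
B: triangle coeff Δ(5,6,5) = 1/28588560; Σ_t [0,0]: t=0:+1/2073600 = 1/2073600; (3j)²=15/884 [(5 6 5; 5 -5 0)], sign=-1
I_A²/I_B² = (28/7293)/(15/884) = 112/495

112/495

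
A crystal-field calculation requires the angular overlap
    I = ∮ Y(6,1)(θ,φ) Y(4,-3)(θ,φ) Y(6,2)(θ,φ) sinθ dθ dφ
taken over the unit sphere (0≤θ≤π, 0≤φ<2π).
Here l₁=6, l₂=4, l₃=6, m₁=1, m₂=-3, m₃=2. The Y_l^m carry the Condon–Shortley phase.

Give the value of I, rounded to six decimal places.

Checks pass: Σm=0; 16 even; l₃=6∈[2,10].
(2·6+1)(2·4+1)(2·6+1) = 1521
Δ: 4! 8! 4! / 17! → 1/15315300
sum: t=0:+1/829440 t=1:−1/25920 t=2:+1/9216 t=3:−1/25920 t=4:+1/829440 = 7/207360
3j²(6 4 6; 0 0 0) = Δ·Π!·Σ² = 28/2431  (sign +1)
sum: t=0:+1/103680 t=1:−1/82944 = -1/414720
3j²(6 4 6; 1 -3 2) = Δ·Π!·Σ² = 49/43758  (sign -1)
combine: 4πI² = 1521·28/2431·49/43758 = 686/34969
take √, sign -1: I = -0.03951077

-0.039511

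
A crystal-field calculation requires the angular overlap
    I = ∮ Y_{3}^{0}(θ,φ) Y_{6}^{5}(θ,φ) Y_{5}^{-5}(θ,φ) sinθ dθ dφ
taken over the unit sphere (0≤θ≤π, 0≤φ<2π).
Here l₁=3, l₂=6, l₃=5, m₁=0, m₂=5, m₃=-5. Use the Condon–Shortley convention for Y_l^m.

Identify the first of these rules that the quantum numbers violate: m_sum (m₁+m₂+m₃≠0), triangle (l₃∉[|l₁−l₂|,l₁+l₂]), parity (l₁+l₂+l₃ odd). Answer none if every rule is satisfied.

Σmᵢ = 0  ✓
l₃∈[|l₁−l₂|,l₁+l₂]=[3,9], have l₃=5  ✓
Σlᵢ = 14 ⇒ even  ✓

none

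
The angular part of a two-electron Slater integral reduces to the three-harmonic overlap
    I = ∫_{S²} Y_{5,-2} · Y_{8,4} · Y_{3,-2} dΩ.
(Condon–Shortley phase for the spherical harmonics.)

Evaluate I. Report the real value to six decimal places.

0.236305

Checks pass: Σm=0; 16 even; l₃=3∈[3,13].
(2·5+1)(2·8+1)(2·3+1) = 1309
Δ: 10! 0! 6! / 17! → 1/136136
sum: t=5:−1/518400 = -1/518400
3j²(5 8 3; 0 0 0) = Δ·Π!·Σ² = 56/2431  (sign +1)
sum: t=7:−1/3628800 = -1/3628800
3j²(5 8 3; -2 4 -2) = Δ·Π!·Σ² = 36/1547  (sign +1)
combine: 4πI² = 1309·56/2431·36/1547 = 2016/2873
take √, sign +1: I = 0.23630479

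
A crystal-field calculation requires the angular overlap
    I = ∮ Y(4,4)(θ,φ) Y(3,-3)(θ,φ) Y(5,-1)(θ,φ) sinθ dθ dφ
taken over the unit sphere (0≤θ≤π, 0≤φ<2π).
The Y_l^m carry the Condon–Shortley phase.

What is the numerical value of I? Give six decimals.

Rules hold: Σm=0, L=12 even, 1≤5≤7.
N = 9·7·11 = 693
Δ = 2!·6!·4!/13! = 1/180180
Racah Σ t=0..2: t=0:+1/576 t=1:−1/144 t=2:+1/576 = -1/288
⇒ 3j(4 3 5; 0 0 0)² = 20/1001, sgn +1
Racah Σ t=0..0: t=0:+1/34560 = 1/34560
⇒ 3j(4 3 5; 4 -3 -1)² = 1/429, sgn +1
4πI² = N·(3j₀)²·(3jₘ)² = 60/1859
I = +1·√(0.0322754/4π) = 0.05067935

0.050679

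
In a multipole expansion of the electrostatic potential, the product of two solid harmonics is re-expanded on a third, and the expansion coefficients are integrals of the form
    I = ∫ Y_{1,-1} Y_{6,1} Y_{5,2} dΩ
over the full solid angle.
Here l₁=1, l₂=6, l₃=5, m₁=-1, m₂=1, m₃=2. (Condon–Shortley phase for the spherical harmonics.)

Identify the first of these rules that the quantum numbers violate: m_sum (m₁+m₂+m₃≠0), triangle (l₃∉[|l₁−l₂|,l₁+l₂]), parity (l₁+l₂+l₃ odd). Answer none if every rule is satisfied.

m₁+m₂+m₃ = -1 + 1 + 2 = 2  ✗
triangle: |1−6|=5 ≤ l₃=5 ≤ 1+6=7
parity: l₁+l₂+l₃ = 12 is even

m_sum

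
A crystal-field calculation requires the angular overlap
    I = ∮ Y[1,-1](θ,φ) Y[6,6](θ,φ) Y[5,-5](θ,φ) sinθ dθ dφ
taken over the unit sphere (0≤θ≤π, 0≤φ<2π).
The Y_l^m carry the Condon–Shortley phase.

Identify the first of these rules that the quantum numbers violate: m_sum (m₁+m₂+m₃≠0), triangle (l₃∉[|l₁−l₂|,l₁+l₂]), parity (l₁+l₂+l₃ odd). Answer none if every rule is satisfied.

azimuthal sum: -1 + 6 − 5 = 0  ✓
5 ≤ 5 ≤ 7 (triangle on l)  ✓
L = 1 + 6 + 5 = 12 (even)  ✓

none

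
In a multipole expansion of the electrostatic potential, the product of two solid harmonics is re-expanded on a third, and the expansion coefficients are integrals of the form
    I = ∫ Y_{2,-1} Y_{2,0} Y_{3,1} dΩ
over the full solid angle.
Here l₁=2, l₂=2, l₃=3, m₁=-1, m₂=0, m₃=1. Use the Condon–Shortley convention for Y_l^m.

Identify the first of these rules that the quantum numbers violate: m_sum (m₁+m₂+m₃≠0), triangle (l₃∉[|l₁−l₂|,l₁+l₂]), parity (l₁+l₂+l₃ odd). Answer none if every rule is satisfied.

m₁+m₂+m₃ = -1 + 0 + 1 = 0  ✓
triangle: |2−2|=0 ≤ l₃=3 ≤ 2+2=4  ✓
parity: l₁+l₂+l₃ = 7 is odd  ✗

parity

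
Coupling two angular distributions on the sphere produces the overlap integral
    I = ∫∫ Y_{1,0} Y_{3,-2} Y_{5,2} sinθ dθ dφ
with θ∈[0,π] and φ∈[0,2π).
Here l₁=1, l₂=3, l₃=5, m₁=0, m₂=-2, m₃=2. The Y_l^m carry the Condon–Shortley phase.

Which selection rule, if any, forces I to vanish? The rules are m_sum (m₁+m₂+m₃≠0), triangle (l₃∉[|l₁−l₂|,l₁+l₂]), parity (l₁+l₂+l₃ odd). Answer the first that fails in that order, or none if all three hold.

triangle

azimuthal sum: 0 − 2 + 2 = 0  ✓
2 ≤ 5 ≤ 4 (triangle on l)  ✗
L = 1 + 3 + 5 = 9 (odd)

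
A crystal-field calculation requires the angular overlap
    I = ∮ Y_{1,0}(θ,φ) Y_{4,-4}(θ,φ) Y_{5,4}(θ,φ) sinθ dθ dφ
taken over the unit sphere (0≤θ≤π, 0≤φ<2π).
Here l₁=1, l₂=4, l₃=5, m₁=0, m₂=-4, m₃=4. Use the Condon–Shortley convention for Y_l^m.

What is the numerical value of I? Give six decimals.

Rules hold: Σm=0, L=10 even, 3≤5≤5.
N = 3·9·11 = 297
Δ = 0!·2!·8!/11! = 1/495
Racah Σ t=0..0: t=0:+1/576 = 1/576
⇒ 3j(1 4 5; 0 0 0)² = 5/99, sgn -1
Racah Σ t=0..0: t=0:+1/40320 = 1/40320
⇒ 3j(1 4 5; 0 -4 4)² = 1/55, sgn -1
4πI² = N·(3j₀)²·(3jₘ)² = 3/11
I = +1·√(0.272727/4π) = 0.14731920

0.147319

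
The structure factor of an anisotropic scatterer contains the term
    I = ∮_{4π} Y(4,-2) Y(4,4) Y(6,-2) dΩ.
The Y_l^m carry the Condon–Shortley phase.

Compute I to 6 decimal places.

Checks pass: Σm=0; 14 even; l₃=6∈[0,8].
(2·4+1)(2·4+1)(2·6+1) = 1053
Δ: 2! 6! 6! / 15! → 1/1261260
sum: t=0:+1/4608 t=1:−1/1296 t=2:+1/4608 = -7/20736
3j²(4 4 6; 0 0 0) = Δ·Π!·Σ² = 20/1287  (sign -1)
sum: t=2:+1/69120 = 1/69120
3j²(4 4 6; -2 4 -2) = Δ·Π!·Σ² = 4/429  (sign +1)
combine: 4πI² = 1053·20/1287·4/429 = 240/1573
take √, sign -1: I = -0.11018851

-0.110189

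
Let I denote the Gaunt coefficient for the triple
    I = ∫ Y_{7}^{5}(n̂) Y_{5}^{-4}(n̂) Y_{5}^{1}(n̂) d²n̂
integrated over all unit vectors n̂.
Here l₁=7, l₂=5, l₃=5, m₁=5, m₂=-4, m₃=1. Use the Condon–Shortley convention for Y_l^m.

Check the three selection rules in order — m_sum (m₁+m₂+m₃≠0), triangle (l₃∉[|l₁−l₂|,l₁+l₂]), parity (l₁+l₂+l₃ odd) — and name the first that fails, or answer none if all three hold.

Σmᵢ = 2  ✗
l₃∈[|l₁−l₂|,l₁+l₂]=[2,12], have l₃=5
Σlᵢ = 17 ⇒ odd

m_sum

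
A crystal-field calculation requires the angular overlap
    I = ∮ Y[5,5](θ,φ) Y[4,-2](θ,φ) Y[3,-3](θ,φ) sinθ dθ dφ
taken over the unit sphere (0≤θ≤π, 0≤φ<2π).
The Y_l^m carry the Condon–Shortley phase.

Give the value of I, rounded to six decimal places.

0.138791

m-sum 0 ✓  L=12 even ✓  1≤3≤9 ✓
Π(2lᵢ+1) = 11×9×7 = 693
triangle coeff Δ(5,4,3) = 1/180180
Σ_t [2,4]: t=2:+1/576 t=3:−1/144 t=4:+1/576 = -1/288
(3j)²=20/1001 [(5 4 3; 0 0 0)], sign=+1
Σ_t [0,0]: t=0:+1/34560 = 1/34560
(3j)²=5/286 [(5 4 3; 5 -2 -3)], sign=+1
⇒ 4πI² = 450/1859
I = (+1)√(450/1859/(4π)) = 0.13879110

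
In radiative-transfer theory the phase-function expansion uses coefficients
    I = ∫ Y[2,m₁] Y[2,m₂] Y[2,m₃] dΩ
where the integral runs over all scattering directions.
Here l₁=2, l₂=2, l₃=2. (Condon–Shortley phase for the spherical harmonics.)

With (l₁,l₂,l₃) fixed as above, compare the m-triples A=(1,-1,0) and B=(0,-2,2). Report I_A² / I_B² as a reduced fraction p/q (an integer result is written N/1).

Shared (l₁,l₂,l₃)=(2,2,2): N and (l;000)² cancel in I_A²/I_B².
A: Δ = 2!·2!·2!/7! = 1/630; Racah Σ t=0..1: t=0:+1/2 t=1:−1/4 = 1/4; ⇒ 3j(2 2 2; 1 -1 0)² = 1/70, sgn +1
B: Δ = 2!·2!·2!/7! = 1/630; Racah Σ t=0..0: t=0:+1/8 = 1/8; ⇒ 3j(2 2 2; 0 -2 2)² = 2/35, sgn +1
I_A²/I_B² = (1/70)/(2/35) = 1/4

1/4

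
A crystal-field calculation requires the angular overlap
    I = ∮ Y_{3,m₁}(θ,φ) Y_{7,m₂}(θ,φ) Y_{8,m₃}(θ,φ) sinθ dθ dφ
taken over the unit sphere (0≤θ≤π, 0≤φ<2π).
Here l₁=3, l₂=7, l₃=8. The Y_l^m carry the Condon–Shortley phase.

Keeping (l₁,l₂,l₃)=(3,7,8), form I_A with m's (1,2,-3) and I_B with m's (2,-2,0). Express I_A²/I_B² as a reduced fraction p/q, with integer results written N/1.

l's match ⇒ only the (l;m) 3-j factors differ between A and B.
A: triangle coeff Δ(3,7,8) = 1/5290740; Σ_t [0,2]: t=0:+1/17418240 t=1:−1/5806080 t=2:+1/29030400 = -1/12441600; (3j)²=154/12597 [(3 7 8; 1 2 -3)], sign=+1
B: triangle coeff Δ(3,7,8) = 1/5290740; Σ_t [0,1]: t=0:+1/7257600 t=1:−1/23224320 = 11/116121600; (3j)²=121/8398 [(3 7 8; 2 -2 0)], sign=+1
I_A²/I_B² = (154/12597)/(121/8398) = 28/33

28/33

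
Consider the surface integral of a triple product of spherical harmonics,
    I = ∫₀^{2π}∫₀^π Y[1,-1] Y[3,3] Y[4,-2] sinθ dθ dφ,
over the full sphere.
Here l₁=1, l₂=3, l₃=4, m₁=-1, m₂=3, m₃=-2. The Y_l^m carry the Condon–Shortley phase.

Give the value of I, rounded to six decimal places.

0.061558

Rules hold: Σm=0, L=8 even, 2≤4≤4.
N = 3·7·9 = 189
Δ = 0!·2!·6!/9! = 1/252
Racah Σ t=0..0: t=0:+1/36 = 1/36
⇒ 3j(1 3 4; 0 0 0)² = 4/63, sgn +1
Racah Σ t=0..0: t=0:+1/1440 = 1/1440
⇒ 3j(1 3 4; -1 3 -2)² = 1/252, sgn +1
4πI² = N·(3j₀)²·(3jₘ)² = 1/21
I = +1·√(0.047619/4π) = 0.06155813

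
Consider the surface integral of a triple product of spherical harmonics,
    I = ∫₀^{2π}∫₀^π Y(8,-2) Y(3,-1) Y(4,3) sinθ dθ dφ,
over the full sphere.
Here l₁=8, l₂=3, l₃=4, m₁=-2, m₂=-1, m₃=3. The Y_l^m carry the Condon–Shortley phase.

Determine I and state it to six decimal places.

l₃=4 ∉ [5,11] — triangle fails ⇒ I = 0

0.000000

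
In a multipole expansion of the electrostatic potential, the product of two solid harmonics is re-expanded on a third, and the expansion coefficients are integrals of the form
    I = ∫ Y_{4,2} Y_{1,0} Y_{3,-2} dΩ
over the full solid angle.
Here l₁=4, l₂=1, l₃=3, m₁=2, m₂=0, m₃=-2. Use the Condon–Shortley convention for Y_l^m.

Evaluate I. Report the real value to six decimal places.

Rules hold: Σm=0, L=8 even, 3≤3≤5.
N = 9·3·7 = 189
Δ = 2!·6!·0!/9! = 1/252
Racah Σ t=1..1: t=1:−1/36 = -1/36
⇒ 3j(4 1 3; 0 0 0)² = 4/63, sgn +1
Racah Σ t=1..1: t=1:−1/120 = -1/120
⇒ 3j(4 1 3; 2 0 -2)² = 1/21, sgn +1
4πI² = N·(3j₀)²·(3jₘ)² = 4/7
I = +1·√(0.571429/4π) = 0.21324362

0.213244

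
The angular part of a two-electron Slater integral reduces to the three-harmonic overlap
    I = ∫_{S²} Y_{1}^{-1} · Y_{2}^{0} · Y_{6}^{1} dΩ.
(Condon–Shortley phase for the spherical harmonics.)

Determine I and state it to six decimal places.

l₃=6 ∉ [1,3] — triangle fails ⇒ I = 0

0.000000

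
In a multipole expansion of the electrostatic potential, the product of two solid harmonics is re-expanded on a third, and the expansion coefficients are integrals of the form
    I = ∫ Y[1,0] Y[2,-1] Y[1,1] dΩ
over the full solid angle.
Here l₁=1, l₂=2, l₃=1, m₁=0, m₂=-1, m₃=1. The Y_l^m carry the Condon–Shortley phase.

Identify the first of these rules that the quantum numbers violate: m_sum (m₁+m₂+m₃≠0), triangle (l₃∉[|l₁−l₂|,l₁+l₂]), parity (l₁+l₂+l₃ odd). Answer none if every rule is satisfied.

azimuthal sum: 0 − 1 + 1 = 0  ✓
1 ≤ 1 ≤ 3 (triangle on l)  ✓
L = 1 + 2 + 1 = 4 (even)  ✓

none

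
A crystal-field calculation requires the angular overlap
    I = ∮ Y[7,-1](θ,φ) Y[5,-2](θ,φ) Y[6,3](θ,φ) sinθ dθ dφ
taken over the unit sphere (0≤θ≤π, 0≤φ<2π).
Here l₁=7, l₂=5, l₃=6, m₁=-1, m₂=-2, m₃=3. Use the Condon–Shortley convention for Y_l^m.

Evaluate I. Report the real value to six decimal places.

0.051638

Rules hold: Σm=0, L=18 even, 2≤6≤12.
N = 15·11·13 = 2145
Δ = 6!·8!·4!/19! = 1/174594420
Racah Σ t=1..5: t=1:−1/4147200 t=2:+1/207360 t=3:−1/82944 t=4:+1/207360 t=5:−1/4147200 = -1/345600
⇒ 3j(7 5 6; 0 0 0)² = 420/46189, sgn -1
Racah Σ t=0..3: t=0:+1/174182400 t=1:−1/2419200 t=2:+1/414720 t=3:−1/622080 = 23/58060800
⇒ 3j(7 5 6; -1 -2 3)² = 1587/923780, sgn -1
4πI² = N·(3j₀)²·(3jₘ)² = 499905/14919047
I = +1·√(0.0335078/4π) = 0.05163786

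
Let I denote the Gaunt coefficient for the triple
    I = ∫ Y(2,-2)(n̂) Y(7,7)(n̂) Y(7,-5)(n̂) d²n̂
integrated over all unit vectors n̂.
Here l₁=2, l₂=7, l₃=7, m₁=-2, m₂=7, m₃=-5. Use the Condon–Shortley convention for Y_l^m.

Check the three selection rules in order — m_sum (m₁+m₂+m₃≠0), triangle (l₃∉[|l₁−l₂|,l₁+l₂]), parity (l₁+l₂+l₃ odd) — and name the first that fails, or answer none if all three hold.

m₁+m₂+m₃ = -2 + 7 − 5 = 0  ✓
triangle: |2−7|=5 ≤ l₃=7 ≤ 2+7=9  ✓
parity: l₁+l₂+l₃ = 16 is even  ✓

none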